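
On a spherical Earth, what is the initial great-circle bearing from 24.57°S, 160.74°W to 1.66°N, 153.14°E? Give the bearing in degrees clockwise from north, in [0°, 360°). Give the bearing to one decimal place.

Δλ = 153.14 − -160.74 = 313.88°; wrapped into (−180°, 180°]: -46.12°.
θ = atan2( sin Δλ · cos φ₂ , cos φ₁ · sin φ₂ − sin φ₁ · cos φ₂ · cos Δλ )
  = atan2(-0.72049, 0.31444) = -66.422° → normalised to [0°, 360°): 293.578°.

293.6°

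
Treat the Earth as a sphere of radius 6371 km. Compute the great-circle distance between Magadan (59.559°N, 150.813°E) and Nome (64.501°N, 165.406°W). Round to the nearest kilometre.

Δλ = -165.406 − 150.813 = -316.219°; wrapped into (−180°, 180°]: 43.781°.
Δφ = 64.501 − 59.559 = 4.942°.
a = sin²(Δφ/2) + cos φ₁ · cos φ₂ · sin²(Δλ/2) = 0.032177.
c = 2·atan2(√a, √(1−a)) = 0.36071 rad → d = 6371·c ≈ 2298.10 km.

2298 km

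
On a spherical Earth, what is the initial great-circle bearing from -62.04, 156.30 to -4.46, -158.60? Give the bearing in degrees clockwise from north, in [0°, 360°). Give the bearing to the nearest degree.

50°

Δλ = -158.60 − 156.30 = -314.90°; wrapped into (−180°, 180°]: 45.10°.
θ = atan2( sin Δλ · cos φ₂ , cos φ₁ · sin φ₂ − sin φ₁ · cos φ₂ · cos Δλ )
  = atan2(0.70619, 0.58513) = 50.356° → normalised to [0°, 360°): 50.356°.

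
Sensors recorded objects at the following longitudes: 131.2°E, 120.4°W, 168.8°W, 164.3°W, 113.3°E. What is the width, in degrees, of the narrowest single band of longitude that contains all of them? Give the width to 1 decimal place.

126.3°

Sort the longitudes: -168.8°, -164.3°, -120.4°, +113.3°, +131.2°.
Eastward gaps between consecutive values (wrapping around): 4.5°, 43.9°, 233.7°, 17.9°, 60.0°.
Largest gap = 233.7° ⇒ minimal covering band is its complement: 360° − 233.7° = 126.3°.
Band runs from +113.3° eastward to -120.4°, crossing the antimeridian.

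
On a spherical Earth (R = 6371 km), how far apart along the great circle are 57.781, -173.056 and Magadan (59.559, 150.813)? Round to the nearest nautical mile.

Δλ = 150.813 − -173.056 = 323.869°; wrapped into (−180°, 180°]: -36.131°.
Δφ = 59.559 − 57.781 = 1.778°.
a = sin²(Δφ/2) + cos φ₁ · cos φ₂ · sin²(Δλ/2) = 0.026217.
c = 2·atan2(√a, √(1−a)) = 0.32527 rad → d = 6371·c ≈ 2072.27 km ≈ 1118.94 nmi.

1119 nmi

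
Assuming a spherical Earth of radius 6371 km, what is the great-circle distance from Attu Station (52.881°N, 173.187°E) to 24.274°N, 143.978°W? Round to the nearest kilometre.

Δλ = -143.978 − 173.187 = -317.165°; wrapped into (−180°, 180°]: 42.835°.
Δφ = 24.274 − 52.881 = -28.607°.
a = sin²(Δφ/2) + cos φ₁ · cos φ₂ · sin²(Δλ/2) = 0.134392.
c = 2·atan2(√a, √(1−a)) = 0.75069 rad → d = 6371·c ≈ 4782.67 km.

4783 km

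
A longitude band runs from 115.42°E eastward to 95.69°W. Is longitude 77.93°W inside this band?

Band width going east from +115.42° to -95.69°: ((-95.69 − 115.42) mod 360) = 148.89°.
Offset of -77.93° east of the west edge: ((-77.93 − 115.42) mod 360) = 166.65°.
166.65° > 148.89° ⇒ outside.

No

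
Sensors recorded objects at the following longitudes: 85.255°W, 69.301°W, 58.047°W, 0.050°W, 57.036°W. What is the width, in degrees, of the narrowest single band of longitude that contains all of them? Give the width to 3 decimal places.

85.205°

Sort the longitudes: -85.255°, -69.301°, -58.047°, -57.036°, -0.050°.
Eastward gaps between consecutive values (wrapping around): 15.954°, 11.254°, 1.011°, 56.986°, 274.795°.
Largest gap = 274.795° ⇒ minimal covering band is its complement: 360° − 274.795° = 85.205°.
Band runs from -85.255° eastward to -0.050°.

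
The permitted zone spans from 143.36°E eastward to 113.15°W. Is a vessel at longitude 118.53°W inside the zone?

Band width going east from +143.36° to -113.15°: ((-113.15 − 143.36) mod 360) = 103.49°.
Offset of -118.53° east of the west edge: ((-118.53 − 143.36) mod 360) = 98.11°.
98.11° ≤ 103.49° ⇒ inside.

Yes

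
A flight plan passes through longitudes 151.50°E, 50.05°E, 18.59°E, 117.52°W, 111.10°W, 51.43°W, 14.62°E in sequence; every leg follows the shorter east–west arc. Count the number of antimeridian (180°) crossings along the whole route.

Leg 1: +151.50° → +50.05°, shortest Δλ = -101.45° (west) — does not cross 180°.
Leg 2: +50.05° → +18.59°, shortest Δλ = -31.46° (west) — does not cross 180°.
Leg 3: +18.59° → -117.52°, shortest Δλ = -136.11° (west) — does not cross 180°.
Leg 4: -117.52° → -111.10°, shortest Δλ = 6.42° (east) — does not cross 180°.
Leg 5: -111.10° → -51.43°, shortest Δλ = 59.67° (east) — does not cross 180°.
Leg 6: -51.43° → +14.62°, shortest Δλ = 66.05° (east) — does not cross 180°.
Total crossings: 0.

0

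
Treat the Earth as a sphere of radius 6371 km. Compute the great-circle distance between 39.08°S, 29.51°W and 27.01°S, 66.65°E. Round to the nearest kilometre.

Δλ = 66.65 − -29.51 = 96.16°.
Δφ = -27.01 − -39.08 = 12.07°.
a = sin²(Δφ/2) + cos φ₁ · cos φ₂ · sin²(Δλ/2) = 0.393958.
c = 2·atan2(√a, √(1−a)) = 1.35709 rad → d = 6371·c ≈ 8646.02 km.

8646 km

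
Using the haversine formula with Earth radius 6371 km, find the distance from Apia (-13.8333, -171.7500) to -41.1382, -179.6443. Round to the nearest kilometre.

3131 km

Δλ = -179.6443 − -171.7500 = -7.8943°.
Δφ = -41.1382 − -13.8333 = -27.3049°.
a = sin²(Δφ/2) + cos φ₁ · cos φ₂ · sin²(Δλ/2) = 0.059176.
c = 2·atan2(√a, √(1−a)) = 0.49145 rad → d = 6371·c ≈ 3131.05 km.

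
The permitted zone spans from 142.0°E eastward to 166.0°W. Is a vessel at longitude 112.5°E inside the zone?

No

Band width going east from +142.0° to -166.0°: ((-166.0 − 142.0) mod 360) = 52.0°.
Offset of +112.5° east of the west edge: ((112.5 − 142.0) mod 360) = 330.5°.
330.5° > 52.0° ⇒ outside.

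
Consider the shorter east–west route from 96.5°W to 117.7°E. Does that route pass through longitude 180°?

Naïve |117.7 − -96.5| = 214.2° > 180°, so the shorter arc goes the other way round — across 180°.
Signed shortest Δλ = ((117.7 − -96.5 + 180) mod 360) − 180 = -145.8°.
Going west by 145.8° from -96.5° passes through 180° before reaching +117.7°.

Yes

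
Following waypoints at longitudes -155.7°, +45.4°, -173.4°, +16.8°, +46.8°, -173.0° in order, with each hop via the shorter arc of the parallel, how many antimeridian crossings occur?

Leg 1: -155.7° → +45.4°, shortest Δλ = -158.9° (west) — crosses 180°.
Leg 2: +45.4° → -173.4°, shortest Δλ = 141.2° (east) — crosses 180°.
Leg 3: -173.4° → +16.8°, shortest Δλ = -169.8° (west) — crosses 180°.
Leg 4: +16.8° → +46.8°, shortest Δλ = 30.0° (east) — does not cross 180°.
Leg 5: +46.8° → -173.0°, shortest Δλ = 140.2° (east) — crosses 180°.
Total crossings: 4.

4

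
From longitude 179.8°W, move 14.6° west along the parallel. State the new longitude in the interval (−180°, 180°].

Start at -179.8°; shift −14.6° → -194.4°.
-194.4° lies outside (−180°, 180°]; add 360° → +165.6°.

165.6°E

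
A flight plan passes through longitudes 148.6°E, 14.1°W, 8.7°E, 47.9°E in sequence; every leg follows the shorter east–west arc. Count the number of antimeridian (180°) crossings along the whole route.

Leg 1: +148.6° → -14.1°, shortest Δλ = -162.7° (west) — does not cross 180°.
Leg 2: -14.1° → +8.7°, shortest Δλ = 22.8° (east) — does not cross 180°.
Leg 3: +8.7° → +47.9°, shortest Δλ = 39.2° (east) — does not cross 180°.
Total crossings: 0.

0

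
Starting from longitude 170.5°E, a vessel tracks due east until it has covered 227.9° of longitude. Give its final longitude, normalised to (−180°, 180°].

38.4°E

Start at +170.5°; shift +227.9° → +398.4°.
+398.4° lies outside (−180°, 180°]; subtract 360° → +38.4°.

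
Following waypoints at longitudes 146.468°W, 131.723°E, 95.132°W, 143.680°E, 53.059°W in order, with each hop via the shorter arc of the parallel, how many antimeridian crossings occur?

Leg 1: -146.468° → +131.723°, shortest Δλ = -81.809° (west) — crosses 180°.
Leg 2: +131.723° → -95.132°, shortest Δλ = 133.145° (east) — crosses 180°.
Leg 3: -95.132° → +143.680°, shortest Δλ = -121.188° (west) — crosses 180°.
Leg 4: +143.680° → -53.059°, shortest Δλ = 163.261° (east) — crosses 180°.
Total crossings: 4.

4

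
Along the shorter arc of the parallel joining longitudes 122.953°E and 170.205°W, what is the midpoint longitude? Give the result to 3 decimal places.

Signed shortest Δλ from +122.953° to -170.205° is +66.842°.
Midpoint longitude = +122.953° + (+66.842°)/2 = +122.953° + 33.421° = +156.374°.
(The naïve average (+122.953 + -170.205)/2 = -23.626° is on the wrong side of the globe.)

156.374°E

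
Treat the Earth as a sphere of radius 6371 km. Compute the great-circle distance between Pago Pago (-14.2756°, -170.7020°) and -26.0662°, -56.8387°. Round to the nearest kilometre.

Δλ = -56.8387 − -170.7020 = 113.8633°.
Δφ = -26.0662 − -14.2756 = -11.7906°.
a = sin²(Δφ/2) + cos φ₁ · cos φ₂ · sin²(Δλ/2) = 0.621917.
c = 2·atan2(√a, √(1−a)) = 1.81711 rad → d = 6371·c ≈ 11576.83 km.

11577 km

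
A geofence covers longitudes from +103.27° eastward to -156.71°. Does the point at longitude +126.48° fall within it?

Yes

Band width going east from +103.27° to -156.71°: ((-156.71 − 103.27) mod 360) = 100.02°.
Offset of +126.48° east of the west edge: ((126.48 − 103.27) mod 360) = 23.21°.
23.21° ≤ 100.02° ⇒ inside.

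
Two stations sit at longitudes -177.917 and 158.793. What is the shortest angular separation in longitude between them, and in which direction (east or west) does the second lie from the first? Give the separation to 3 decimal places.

Raw difference: 158.793 − -177.917 = 336.71°.
Normalise into (−180°, 180°]: 336.71° − 360° = -23.29°.
Negative ⇒ the second point lies to the west; separation 23.290°.

23.290° west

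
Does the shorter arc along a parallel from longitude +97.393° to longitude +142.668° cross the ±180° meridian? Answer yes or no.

No

Signed shortest Δλ = ((142.668 − 97.393 + 180) mod 360) − 180 = 45.275°.
Going east by 45.275° from +97.393° reaches +142.668° without touching 180°.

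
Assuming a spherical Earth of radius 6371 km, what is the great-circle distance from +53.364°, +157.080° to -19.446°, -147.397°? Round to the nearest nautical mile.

Δλ = -147.397 − 157.080 = -304.477°; wrapped into (−180°, 180°]: 55.523°.
Δφ = -19.446 − 53.364 = -72.810°.
a = sin²(Δφ/2) + cos φ₁ · cos φ₂ · sin²(Δλ/2) = 0.474312.
c = 2·atan2(√a, √(1−a)) = 1.51940 rad → d = 6371·c ≈ 9680.08 km ≈ 5226.82 nmi.

5227 nmi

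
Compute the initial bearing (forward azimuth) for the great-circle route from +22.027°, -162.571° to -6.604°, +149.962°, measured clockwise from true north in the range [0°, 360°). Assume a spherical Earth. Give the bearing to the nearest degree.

244°

Δλ = 149.962 − -162.571 = 312.533°; wrapped into (−180°, 180°]: -47.467°.
θ = atan2( sin Δλ · cos φ₂ , cos φ₁ · sin φ₂ − sin φ₁ · cos φ₂ · cos Δλ )
  = atan2(-0.73200, -0.35846) = -116.091° → normalised to [0°, 360°): 243.909°.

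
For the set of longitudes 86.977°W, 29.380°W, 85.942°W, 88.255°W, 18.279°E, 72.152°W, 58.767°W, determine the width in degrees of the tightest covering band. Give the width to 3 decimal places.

Sort the longitudes: -88.255°, -86.977°, -85.942°, -72.152°, -58.767°, -29.380°, +18.279°.
Eastward gaps between consecutive values (wrapping around): 1.278°, 1.035°, 13.790°, 13.385°, 29.387°, 47.659°, 253.466°.
Largest gap = 253.466° ⇒ minimal covering band is its complement: 360° − 253.466° = 106.534°.
Band runs from -88.255° eastward to +18.279°.

106.534°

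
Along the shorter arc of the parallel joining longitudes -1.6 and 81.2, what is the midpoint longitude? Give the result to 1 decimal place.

+39.8°

Signed shortest Δλ from -1.6° to +81.2° is +82.8°.
Midpoint longitude = -1.6° + (+82.8°)/2 = -1.6° + 41.4° = +39.8°.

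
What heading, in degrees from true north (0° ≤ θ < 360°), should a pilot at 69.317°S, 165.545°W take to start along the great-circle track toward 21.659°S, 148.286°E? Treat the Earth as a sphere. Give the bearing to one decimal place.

305.1°

Δλ = 148.286 − -165.545 = 313.831°; wrapped into (−180°, 180°]: -46.169°.
θ = atan2( sin Δλ · cos φ₂ , cos φ₁ · sin φ₂ − sin φ₁ · cos φ₂ · cos Δλ )
  = atan2(-0.67045, 0.47180) = -54.866° → normalised to [0°, 360°): 305.134°.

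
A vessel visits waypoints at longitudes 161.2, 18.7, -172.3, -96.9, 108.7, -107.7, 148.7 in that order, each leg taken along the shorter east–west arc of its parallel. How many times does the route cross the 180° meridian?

Leg 1: +161.2° → +18.7°, shortest Δλ = -142.5° (west) — does not cross 180°.
Leg 2: +18.7° → -172.3°, shortest Δλ = 169.0° (east) — crosses 180°.
Leg 3: -172.3° → -96.9°, shortest Δλ = 75.4° (east) — does not cross 180°.
Leg 4: -96.9° → +108.7°, shortest Δλ = -154.4° (west) — crosses 180°.
Leg 5: +108.7° → -107.7°, shortest Δλ = 143.6° (east) — crosses 180°.
Leg 6: -107.7° → +148.7°, shortest Δλ = -103.6° (west) — crosses 180°.
Total crossings: 4.

4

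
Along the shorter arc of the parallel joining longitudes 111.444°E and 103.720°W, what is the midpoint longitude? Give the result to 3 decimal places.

176.138°W

Signed shortest Δλ from +111.444° to -103.720° is +144.836°.
Midpoint longitude = +111.444° + (+144.836°)/2 = +111.444° + 72.418° = +183.862°.
Normalise into (−180°, 180°]: -176.138°.
(The naïve average (+111.444 + -103.720)/2 = 3.862° is on the wrong side of the globe.)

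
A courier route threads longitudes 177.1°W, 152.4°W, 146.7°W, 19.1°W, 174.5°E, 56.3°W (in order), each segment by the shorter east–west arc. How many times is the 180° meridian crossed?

Leg 1: -177.1° → -152.4°, shortest Δλ = 24.7° (east) — does not cross 180°.
Leg 2: -152.4° → -146.7°, shortest Δλ = 5.7° (east) — does not cross 180°.
Leg 3: -146.7° → -19.1°, shortest Δλ = 127.6° (east) — does not cross 180°.
Leg 4: -19.1° → +174.5°, shortest Δλ = -166.4° (west) — crosses 180°.
Leg 5: +174.5° → -56.3°, shortest Δλ = 129.2° (east) — crosses 180°.
Total crossings: 2.

2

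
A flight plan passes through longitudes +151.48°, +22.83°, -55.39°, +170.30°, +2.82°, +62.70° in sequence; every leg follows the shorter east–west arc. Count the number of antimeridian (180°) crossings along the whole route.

1

Leg 1: +151.48° → +22.83°, shortest Δλ = -128.65° (west) — does not cross 180°.
Leg 2: +22.83° → -55.39°, shortest Δλ = -78.22° (west) — does not cross 180°.
Leg 3: -55.39° → +170.30°, shortest Δλ = -134.31° (west) — crosses 180°.
Leg 4: +170.30° → +2.82°, shortest Δλ = -167.48° (west) — does not cross 180°.
Leg 5: +2.82° → +62.70°, shortest Δλ = 59.88° (east) — does not cross 180°.
Total crossings: 1.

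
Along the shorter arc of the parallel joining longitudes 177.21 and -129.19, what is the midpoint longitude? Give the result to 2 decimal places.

-155.99°

Signed shortest Δλ from +177.21° to -129.19° is +53.60°.
Midpoint longitude = +177.21° + (+53.60°)/2 = +177.21° + 26.80° = +204.01°.
Normalise into (−180°, 180°]: -155.99°.
(The naïve average (+177.21 + -129.19)/2 = 24.01° is on the wrong side of the globe.)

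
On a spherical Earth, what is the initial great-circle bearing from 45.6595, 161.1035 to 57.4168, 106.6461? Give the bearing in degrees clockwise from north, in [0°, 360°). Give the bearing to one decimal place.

309.8°

Δλ = 106.6461 − 161.1035 = -54.4574°.
θ = atan2( sin Δλ · cos φ₂ , cos φ₁ · sin φ₂ − sin φ₁ · cos φ₂ · cos Δλ )
  = atan2(-0.43819, 0.36503) = -50.204° → normalised to [0°, 360°): 309.796°.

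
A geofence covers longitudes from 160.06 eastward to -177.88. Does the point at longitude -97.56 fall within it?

No

Band width going east from +160.06° to -177.88°: ((-177.88 − 160.06) mod 360) = 22.06°.
Offset of -97.56° east of the west edge: ((-97.56 − 160.06) mod 360) = 102.38°.
102.38° > 22.06° ⇒ outside.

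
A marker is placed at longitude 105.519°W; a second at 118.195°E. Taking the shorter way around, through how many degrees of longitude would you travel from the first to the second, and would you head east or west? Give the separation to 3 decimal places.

Raw difference: 118.195 − -105.519 = 223.714°.
Normalise into (−180°, 180°]: 223.714° − 360° = -136.286°.
Negative ⇒ the second point lies to the west; separation 136.286°.

136.286° west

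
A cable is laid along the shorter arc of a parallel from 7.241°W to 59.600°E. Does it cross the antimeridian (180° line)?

Signed shortest Δλ = ((59.600 − -7.241 + 180) mod 360) − 180 = 66.841°.
Going east by 66.841° from -7.241° reaches +59.600° without touching 180°.

No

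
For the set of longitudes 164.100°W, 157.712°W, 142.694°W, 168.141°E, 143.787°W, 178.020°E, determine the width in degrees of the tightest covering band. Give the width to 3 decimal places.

49.165°

Sort the longitudes: -164.100°, -157.712°, -143.787°, -142.694°, +168.141°, +178.020°.
Eastward gaps between consecutive values (wrapping around): 6.388°, 13.925°, 1.093°, 310.835°, 9.879°, 17.880°.
Largest gap = 310.835° ⇒ minimal covering band is its complement: 360° − 310.835° = 49.165°.
Band runs from +168.141° eastward to -142.694°, crossing the antimeridian.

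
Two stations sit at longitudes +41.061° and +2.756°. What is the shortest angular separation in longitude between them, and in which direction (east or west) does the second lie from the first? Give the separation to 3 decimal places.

38.305° west

Raw difference: 2.756 − 41.061 = -38.305°.
Normalise into (−180°, 180°]: -38.305° stays -38.305°.
Negative ⇒ the second point lies to the west; separation 38.305°.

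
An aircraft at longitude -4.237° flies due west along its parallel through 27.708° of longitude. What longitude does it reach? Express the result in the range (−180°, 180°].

Start at -4.237°; shift −27.708° → -31.945°.
-31.945° already lies in (−180°, 180°].

-31.945°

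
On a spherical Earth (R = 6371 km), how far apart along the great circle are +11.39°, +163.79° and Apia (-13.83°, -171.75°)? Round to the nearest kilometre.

Δλ = -171.75 − 163.79 = -335.54°; wrapped into (−180°, 180°]: 24.46°.
Δφ = -13.83 − 11.39 = -25.22°.
a = sin²(Δφ/2) + cos φ₁ · cos φ₂ · sin²(Δλ/2) = 0.090376.
c = 2·atan2(√a, √(1−a)) = 0.61070 rad → d = 6371·c ≈ 3890.77 km.

3891 km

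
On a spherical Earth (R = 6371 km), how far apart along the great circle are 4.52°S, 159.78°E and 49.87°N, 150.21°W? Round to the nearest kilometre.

7711 km

Δλ = -150.21 − 159.78 = -309.99°; wrapped into (−180°, 180°]: 50.01°.
Δφ = 49.87 − -4.52 = 54.39°.
a = sin²(Δφ/2) + cos φ₁ · cos φ₂ · sin²(Δλ/2) = 0.323668.
c = 2·atan2(√a, √(1−a)) = 1.21038 rad → d = 6371·c ≈ 7711.34 km.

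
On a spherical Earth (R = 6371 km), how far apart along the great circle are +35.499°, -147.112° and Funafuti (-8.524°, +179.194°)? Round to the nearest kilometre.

6036 km

Δλ = 179.194 − -147.112 = 326.306°; wrapped into (−180°, 180°]: -33.694°.
Δφ = -8.524 − 35.499 = -44.023°.
a = sin²(Δφ/2) + cos φ₁ · cos φ₂ · sin²(Δλ/2) = 0.208096.
c = 2·atan2(√a, √(1−a)) = 0.94738 rad → d = 6371·c ≈ 6035.79 km.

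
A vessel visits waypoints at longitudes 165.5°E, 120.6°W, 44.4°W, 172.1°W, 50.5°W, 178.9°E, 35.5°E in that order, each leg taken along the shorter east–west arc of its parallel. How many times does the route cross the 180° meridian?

Leg 1: +165.5° → -120.6°, shortest Δλ = 73.9° (east) — crosses 180°.
Leg 2: -120.6° → -44.4°, shortest Δλ = 76.2° (east) — does not cross 180°.
Leg 3: -44.4° → -172.1°, shortest Δλ = -127.7° (west) — does not cross 180°.
Leg 4: -172.1° → -50.5°, shortest Δλ = 121.6° (east) — does not cross 180°.
Leg 5: -50.5° → +178.9°, shortest Δλ = -130.6° (west) — crosses 180°.
Leg 6: +178.9° → +35.5°, shortest Δλ = -143.4° (west) — does not cross 180°.
Total crossings: 2.

2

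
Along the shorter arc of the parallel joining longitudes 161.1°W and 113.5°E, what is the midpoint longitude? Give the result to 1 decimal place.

Signed shortest Δλ from -161.1° to +113.5° is -85.4°.
Midpoint longitude = -161.1° + (-85.4°)/2 = -161.1° − 42.7° = -203.8°.
Normalise into (−180°, 180°]: +156.2°.
(The naïve average (-161.1 + +113.5)/2 = -23.8° is on the wrong side of the globe.)

156.2°E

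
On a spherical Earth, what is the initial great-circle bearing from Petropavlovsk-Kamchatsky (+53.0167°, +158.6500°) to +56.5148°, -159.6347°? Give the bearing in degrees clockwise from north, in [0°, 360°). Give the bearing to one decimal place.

64.8°

Δλ = -159.6347 − 158.6500 = -318.2847°; wrapped into (−180°, 180°]: 41.7153°.
θ = atan2( sin Δλ · cos φ₂ , cos φ₁ · sin φ₂ − sin φ₁ · cos φ₂ · cos Δλ )
  = atan2(0.36713, 0.17276) = 64.800° → normalised to [0°, 360°): 64.800°.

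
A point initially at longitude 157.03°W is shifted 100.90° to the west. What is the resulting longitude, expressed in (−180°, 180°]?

Start at -157.03°; shift −100.90° → -257.93°.
-257.93° lies outside (−180°, 180°]; add 360° → +102.07°.

102.07°E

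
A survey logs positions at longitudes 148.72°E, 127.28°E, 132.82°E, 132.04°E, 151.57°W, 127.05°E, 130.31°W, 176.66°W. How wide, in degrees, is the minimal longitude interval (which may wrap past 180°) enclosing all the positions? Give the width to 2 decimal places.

Sort the longitudes: -176.66°, -151.57°, -130.31°, +127.05°, +127.28°, +132.04°, +132.82°, +148.72°.
Eastward gaps between consecutive values (wrapping around): 25.09°, 21.26°, 257.36°, 0.23°, 4.76°, 0.78°, 15.90°, 34.62°.
Largest gap = 257.36° ⇒ minimal covering band is its complement: 360° − 257.36° = 102.64°.
Band runs from +127.05° eastward to -130.31°, crossing the antimeridian.

102.64°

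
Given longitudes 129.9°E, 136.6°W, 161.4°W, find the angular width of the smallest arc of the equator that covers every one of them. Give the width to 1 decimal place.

Sort the longitudes: -161.4°, -136.6°, +129.9°.
Eastward gaps between consecutive values (wrapping around): 24.8°, 266.5°, 68.7°.
Largest gap = 266.5° ⇒ minimal covering band is its complement: 360° − 266.5° = 93.5°.
Band runs from +129.9° eastward to -136.6°, crossing the antimeridian.

93.5°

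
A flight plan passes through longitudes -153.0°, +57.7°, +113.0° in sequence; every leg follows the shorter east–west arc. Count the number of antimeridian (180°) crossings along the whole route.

1

Leg 1: -153.0° → +57.7°, shortest Δλ = -149.3° (west) — crosses 180°.
Leg 2: +57.7° → +113.0°, shortest Δλ = 55.3° (east) — does not cross 180°.
Total crossings: 1.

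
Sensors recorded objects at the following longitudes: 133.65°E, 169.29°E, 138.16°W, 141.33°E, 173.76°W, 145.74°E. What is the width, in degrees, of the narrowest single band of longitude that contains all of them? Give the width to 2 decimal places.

Sort the longitudes: -173.76°, -138.16°, +133.65°, +141.33°, +145.74°, +169.29°.
Eastward gaps between consecutive values (wrapping around): 35.60°, 271.81°, 7.68°, 4.41°, 23.55°, 16.95°.
Largest gap = 271.81° ⇒ minimal covering band is its complement: 360° − 271.81° = 88.19°.
Band runs from +133.65° eastward to -138.16°, crossing the antimeridian.

88.19°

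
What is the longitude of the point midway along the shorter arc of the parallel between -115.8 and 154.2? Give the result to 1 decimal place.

-160.8°

Signed shortest Δλ from -115.8° to +154.2° is -90.0°.
Midpoint longitude = -115.8° + (-90.0°)/2 = -115.8° − 45.0° = -160.8°.
(The naïve average (-115.8 + +154.2)/2 = 19.2° is on the wrong side of the globe.)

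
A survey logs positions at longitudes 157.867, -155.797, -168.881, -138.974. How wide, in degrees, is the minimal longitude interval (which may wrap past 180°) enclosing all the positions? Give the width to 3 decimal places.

Sort the longitudes: -168.881°, -155.797°, -138.974°, +157.867°.
Eastward gaps between consecutive values (wrapping around): 13.084°, 16.823°, 296.841°, 33.252°.
Largest gap = 296.841° ⇒ minimal covering band is its complement: 360° − 296.841° = 63.159°.
Band runs from +157.867° eastward to -138.974°, crossing the antimeridian.

63.159°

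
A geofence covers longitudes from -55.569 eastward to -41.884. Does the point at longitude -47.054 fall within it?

Yes

Band width going east from -55.569° to -41.884°: ((-41.884 − -55.569) mod 360) = 13.685°.
Offset of -47.054° east of the west edge: ((-47.054 − -55.569) mod 360) = 8.515°.
8.515° ≤ 13.685° ⇒ inside.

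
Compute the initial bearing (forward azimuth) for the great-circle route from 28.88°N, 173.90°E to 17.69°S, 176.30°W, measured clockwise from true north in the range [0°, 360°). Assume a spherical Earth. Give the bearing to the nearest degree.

167°

Δλ = -176.30 − 173.90 = -350.20°; wrapped into (−180°, 180°]: 9.80°.
θ = atan2( sin Δλ · cos φ₂ , cos φ₁ · sin φ₂ − sin φ₁ · cos φ₂ · cos Δλ )
  = atan2(0.16216, -0.71950) = 167.299° → normalised to [0°, 360°): 167.299°.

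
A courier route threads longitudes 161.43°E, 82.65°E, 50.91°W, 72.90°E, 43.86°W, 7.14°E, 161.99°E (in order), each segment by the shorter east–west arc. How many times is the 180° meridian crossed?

0

Leg 1: +161.43° → +82.65°, shortest Δλ = -78.78° (west) — does not cross 180°.
Leg 2: +82.65° → -50.91°, shortest Δλ = -133.56° (west) — does not cross 180°.
Leg 3: -50.91° → +72.90°, shortest Δλ = 123.81° (east) — does not cross 180°.
Leg 4: +72.90° → -43.86°, shortest Δλ = -116.76° (west) — does not cross 180°.
Leg 5: -43.86° → +7.14°, shortest Δλ = 51.0° (east) — does not cross 180°.
Leg 6: +7.14° → +161.99°, shortest Δλ = 154.85° (east) — does not cross 180°.
Total crossings: 0.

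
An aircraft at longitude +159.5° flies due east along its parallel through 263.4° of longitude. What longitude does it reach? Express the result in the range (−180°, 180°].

Start at +159.5°; shift +263.4° → +422.9°.
+422.9° lies outside (−180°, 180°]; subtract 360° → +62.9°.

+62.9°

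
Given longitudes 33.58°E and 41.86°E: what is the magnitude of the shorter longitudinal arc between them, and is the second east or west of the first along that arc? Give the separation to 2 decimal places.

Raw difference: 41.86 − 33.58 = 8.28°.
Normalise into (−180°, 180°]: 8.28° stays 8.28°.
Positive ⇒ the second point lies to the east; separation 8.28°.

8.28° east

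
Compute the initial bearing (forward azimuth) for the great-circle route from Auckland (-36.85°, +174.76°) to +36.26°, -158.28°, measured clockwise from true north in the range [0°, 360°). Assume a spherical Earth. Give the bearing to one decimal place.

Δλ = -158.28 − 174.76 = -333.04°; wrapped into (−180°, 180°]: 26.96°.
θ = atan2( sin Δλ · cos φ₂ , cos φ₁ · sin φ₂ − sin φ₁ · cos φ₂ · cos Δλ )
  = atan2(0.36557, 0.90431) = 22.011° → normalised to [0°, 360°): 22.011°.

22.0°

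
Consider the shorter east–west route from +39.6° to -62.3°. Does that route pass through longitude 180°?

Signed shortest Δλ = ((-62.3 − 39.6 + 180) mod 360) − 180 = -101.9°.
Going west by 101.9° from +39.6° reaches -62.3° without touching 180°.

No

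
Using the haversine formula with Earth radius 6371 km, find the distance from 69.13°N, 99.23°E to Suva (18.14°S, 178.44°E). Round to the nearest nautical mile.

Δλ = 178.44 − 99.23 = 79.21°.
Δφ = -18.14 − 69.13 = -87.27°.
a = sin²(Δφ/2) + cos φ₁ · cos φ₂ · sin²(Δλ/2) = 0.613767.
c = 2·atan2(√a, √(1−a)) = 1.80034 rad → d = 6371·c ≈ 11469.98 km ≈ 6193.29 nmi.

6193 nmi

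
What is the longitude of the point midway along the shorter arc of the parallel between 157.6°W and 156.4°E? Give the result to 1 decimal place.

179.4°E

Signed shortest Δλ from -157.6° to +156.4° is -46.0°.
Midpoint longitude = -157.6° + (-46.0°)/2 = -157.6° − 23.0° = -180.6°.
Normalise into (−180°, 180°]: +179.4°.
(The naïve average (-157.6 + +156.4)/2 = -0.6° is on the wrong side of the globe.)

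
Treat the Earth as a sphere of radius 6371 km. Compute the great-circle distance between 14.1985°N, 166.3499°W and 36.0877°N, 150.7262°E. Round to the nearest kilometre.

Δλ = 150.7262 − -166.3499 = 317.0761°; wrapped into (−180°, 180°]: -42.9239°.
Δφ = 36.0877 − 14.1985 = 21.8892°.
a = sin²(Δφ/2) + cos φ₁ · cos φ₂ · sin²(Δλ/2) = 0.140925.
c = 2·atan2(√a, √(1−a)) = 0.76966 rad → d = 6371·c ≈ 4903.48 km.

4903 km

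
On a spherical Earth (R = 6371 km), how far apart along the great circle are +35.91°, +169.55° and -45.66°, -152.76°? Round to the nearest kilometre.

9826 km

Δλ = -152.76 − 169.55 = -322.31°; wrapped into (−180°, 180°]: 37.69°.
Δφ = -45.66 − 35.91 = -81.57°.
a = sin²(Δφ/2) + cos φ₁ · cos φ₂ · sin²(Δλ/2) = 0.485761.
c = 2·atan2(√a, √(1−a)) = 1.54231 rad → d = 6371·c ≈ 9826.09 km.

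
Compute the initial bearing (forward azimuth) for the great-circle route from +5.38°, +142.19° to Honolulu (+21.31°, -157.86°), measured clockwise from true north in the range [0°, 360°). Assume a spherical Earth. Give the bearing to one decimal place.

Δλ = -157.86 − 142.19 = -300.05°; wrapped into (−180°, 180°]: 59.95°.
θ = atan2( sin Δλ · cos φ₂ , cos φ₁ · sin φ₂ − sin φ₁ · cos φ₂ · cos Δλ )
  = atan2(0.80641, 0.31807) = 68.474° → normalised to [0°, 360°): 68.474°.

68.5°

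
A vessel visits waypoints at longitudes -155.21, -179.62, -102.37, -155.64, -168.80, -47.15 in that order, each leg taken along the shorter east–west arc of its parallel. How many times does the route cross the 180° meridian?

Leg 1: -155.21° → -179.62°, shortest Δλ = -24.41° (west) — does not cross 180°.
Leg 2: -179.62° → -102.37°, shortest Δλ = 77.25° (east) — does not cross 180°.
Leg 3: -102.37° → -155.64°, shortest Δλ = -53.27° (west) — does not cross 180°.
Leg 4: -155.64° → -168.80°, shortest Δλ = -13.16° (west) — does not cross 180°.
Leg 5: -168.80° → -47.15°, shortest Δλ = 121.65° (east) — does not cross 180°.
Total crossings: 0.

0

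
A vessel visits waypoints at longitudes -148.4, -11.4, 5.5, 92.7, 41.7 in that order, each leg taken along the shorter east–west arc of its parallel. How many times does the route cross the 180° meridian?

Leg 1: -148.4° → -11.4°, shortest Δλ = 137.0° (east) — does not cross 180°.
Leg 2: -11.4° → +5.5°, shortest Δλ = 16.9° (east) — does not cross 180°.
Leg 3: +5.5° → +92.7°, shortest Δλ = 87.2° (east) — does not cross 180°.
Leg 4: +92.7° → +41.7°, shortest Δλ = -51.0° (west) — does not cross 180°.
Total crossings: 0.

0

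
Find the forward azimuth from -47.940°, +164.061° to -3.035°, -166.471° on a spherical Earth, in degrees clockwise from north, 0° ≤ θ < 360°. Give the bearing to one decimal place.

Δλ = -166.471 − 164.061 = -330.532°; wrapped into (−180°, 180°]: 29.468°.
θ = atan2( sin Δλ · cos φ₂ , cos φ₁ · sin φ₂ − sin φ₁ · cos φ₂ · cos Δλ )
  = atan2(0.49125, 0.61002) = 38.844° → normalised to [0°, 360°): 38.844°.

38.8°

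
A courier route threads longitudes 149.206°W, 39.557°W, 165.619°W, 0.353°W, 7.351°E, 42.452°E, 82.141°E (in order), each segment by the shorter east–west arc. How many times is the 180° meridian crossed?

Leg 1: -149.206° → -39.557°, shortest Δλ = 109.649° (east) — does not cross 180°.
Leg 2: -39.557° → -165.619°, shortest Δλ = -126.062° (west) — does not cross 180°.
Leg 3: -165.619° → -0.353°, shortest Δλ = 165.266° (east) — does not cross 180°.
Leg 4: -0.353° → +7.351°, shortest Δλ = 7.704° (east) — does not cross 180°.
Leg 5: +7.351° → +42.452°, shortest Δλ = 35.101° (east) — does not cross 180°.
Leg 6: +42.452° → +82.141°, shortest Δλ = 39.689° (east) — does not cross 180°.
Total crossings: 0.

0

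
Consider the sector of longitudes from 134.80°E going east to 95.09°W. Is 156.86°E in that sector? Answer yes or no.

Band width going east from +134.80° to -95.09°: ((-95.09 − 134.80) mod 360) = 130.11°.
Offset of +156.86° east of the west edge: ((156.86 − 134.80) mod 360) = 22.06°.
22.06° ≤ 130.11° ⇒ inside.

Yes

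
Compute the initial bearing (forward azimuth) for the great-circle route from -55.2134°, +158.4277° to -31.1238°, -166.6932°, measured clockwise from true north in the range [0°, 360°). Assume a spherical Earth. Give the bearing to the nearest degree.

60°

Δλ = -166.6932 − 158.4277 = -325.1209°; wrapped into (−180°, 180°]: 34.8791°.
θ = atan2( sin Δλ · cos φ₂ , cos φ₁ · sin φ₂ − sin φ₁ · cos φ₂ · cos Δλ )
  = atan2(0.48953, 0.28187) = 60.067° → normalised to [0°, 360°): 60.067°.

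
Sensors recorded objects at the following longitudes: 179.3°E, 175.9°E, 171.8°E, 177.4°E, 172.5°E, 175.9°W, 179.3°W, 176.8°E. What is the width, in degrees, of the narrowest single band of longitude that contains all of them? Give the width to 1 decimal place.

Sort the longitudes: -179.3°, -175.9°, +171.8°, +172.5°, +175.9°, +176.8°, +177.4°, +179.3°.
Eastward gaps between consecutive values (wrapping around): 3.4°, 347.7°, 0.7°, 3.4°, 0.9°, 0.6°, 1.9°, 1.4°.
Largest gap = 347.7° ⇒ minimal covering band is its complement: 360° − 347.7° = 12.3°.
Band runs from +171.8° eastward to -175.9°, crossing the antimeridian.

12.3°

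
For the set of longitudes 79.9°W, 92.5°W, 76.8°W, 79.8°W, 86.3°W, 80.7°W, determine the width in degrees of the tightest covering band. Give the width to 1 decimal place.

Sort the longitudes: -92.5°, -86.3°, -80.7°, -79.9°, -79.8°, -76.8°.
Eastward gaps between consecutive values (wrapping around): 6.2°, 5.6°, 0.8°, 0.1°, 3.0°, 344.3°.
Largest gap = 344.3° ⇒ minimal covering band is its complement: 360° − 344.3° = 15.7°.
Band runs from -92.5° eastward to -76.8°.

15.7°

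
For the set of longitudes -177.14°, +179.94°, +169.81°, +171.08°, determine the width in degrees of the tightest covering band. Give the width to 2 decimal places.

Sort the longitudes: -177.14°, +169.81°, +171.08°, +179.94°.
Eastward gaps between consecutive values (wrapping around): 346.95°, 1.27°, 8.86°, 2.92°.
Largest gap = 346.95° ⇒ minimal covering band is its complement: 360° − 346.95° = 13.05°.
Band runs from +169.81° eastward to -177.14°, crossing the antimeridian.

13.05°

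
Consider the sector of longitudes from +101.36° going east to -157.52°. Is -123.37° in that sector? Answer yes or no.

Band width going east from +101.36° to -157.52°: ((-157.52 − 101.36) mod 360) = 101.12°.
Offset of -123.37° east of the west edge: ((-123.37 − 101.36) mod 360) = 135.27°.
135.27° > 101.12° ⇒ outside.

No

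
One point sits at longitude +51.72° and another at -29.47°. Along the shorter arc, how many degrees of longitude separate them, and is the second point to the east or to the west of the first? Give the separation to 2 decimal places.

Raw difference: -29.47 − 51.72 = -81.19°.
Normalise into (−180°, 180°]: -81.19° stays -81.19°.
Negative ⇒ the second point lies to the west; separation 81.19°.

81.19° west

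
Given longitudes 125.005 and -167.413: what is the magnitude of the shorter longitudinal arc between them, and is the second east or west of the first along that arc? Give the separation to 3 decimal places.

Raw difference: -167.413 − 125.005 = -292.418°.
Normalise into (−180°, 180°]: -292.418° + 360° = 67.582°.
Positive ⇒ the second point lies to the east; separation 67.582°.

67.582° east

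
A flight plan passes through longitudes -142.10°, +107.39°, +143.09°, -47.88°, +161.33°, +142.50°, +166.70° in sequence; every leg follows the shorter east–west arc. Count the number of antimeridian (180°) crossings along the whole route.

Leg 1: -142.10° → +107.39°, shortest Δλ = -110.51° (west) — crosses 180°.
Leg 2: +107.39° → +143.09°, shortest Δλ = 35.7° (east) — does not cross 180°.
Leg 3: +143.09° → -47.88°, shortest Δλ = 169.03° (east) — crosses 180°.
Leg 4: -47.88° → +161.33°, shortest Δλ = -150.79° (west) — crosses 180°.
Leg 5: +161.33° → +142.50°, shortest Δλ = -18.83° (west) — does not cross 180°.
Leg 6: +142.50° → +166.70°, shortest Δλ = 24.2° (east) — does not cross 180°.
Total crossings: 3.

3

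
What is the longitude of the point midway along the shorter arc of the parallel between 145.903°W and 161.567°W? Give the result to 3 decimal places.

153.735°W

Signed shortest Δλ from -145.903° to -161.567° is -15.664°.
Midpoint longitude = -145.903° + (-15.664°)/2 = -145.903° − 7.832° = -153.735°.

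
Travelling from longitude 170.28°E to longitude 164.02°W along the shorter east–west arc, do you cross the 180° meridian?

Yes

Naïve |-164.02 − 170.28| = 334.3° > 180°, so the shorter arc goes the other way round — across 180°.
Signed shortest Δλ = ((-164.02 − 170.28 + 180) mod 360) − 180 = 25.7°.
Going east by 25.7° from +170.28° passes through 180° before reaching -164.02°.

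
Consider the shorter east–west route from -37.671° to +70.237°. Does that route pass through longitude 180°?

No

Signed shortest Δλ = ((70.237 − -37.671 + 180) mod 360) − 180 = 107.908°.
Going east by 107.908° from -37.671° reaches +70.237° without touching 180°.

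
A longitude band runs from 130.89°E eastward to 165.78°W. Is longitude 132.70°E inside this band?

Yes

Band width going east from +130.89° to -165.78°: ((-165.78 − 130.89) mod 360) = 63.33°.
Offset of +132.70° east of the west edge: ((132.70 − 130.89) mod 360) = 1.81°.
1.81° ≤ 63.33° ⇒ inside.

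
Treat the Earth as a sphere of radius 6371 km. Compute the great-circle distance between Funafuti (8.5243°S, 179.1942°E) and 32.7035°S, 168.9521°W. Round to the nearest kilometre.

Δλ = -168.9521 − 179.1942 = -348.1463°; wrapped into (−180°, 180°]: 11.8537°.
Δφ = -32.7035 − -8.5243 = -24.1792°.
a = sin²(Δφ/2) + cos φ₁ · cos φ₂ · sin²(Δλ/2) = 0.052739.
c = 2·atan2(√a, √(1−a)) = 0.46343 rad → d = 6371·c ≈ 2952.54 km.

2953 km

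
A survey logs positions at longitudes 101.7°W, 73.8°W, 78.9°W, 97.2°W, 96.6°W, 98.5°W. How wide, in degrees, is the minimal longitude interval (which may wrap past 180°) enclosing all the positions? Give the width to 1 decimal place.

27.9°

Sort the longitudes: -101.7°, -98.5°, -97.2°, -96.6°, -78.9°, -73.8°.
Eastward gaps between consecutive values (wrapping around): 3.2°, 1.3°, 0.6°, 17.7°, 5.1°, 332.1°.
Largest gap = 332.1° ⇒ minimal covering band is its complement: 360° − 332.1° = 27.9°.
Band runs from -101.7° eastward to -73.8°.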